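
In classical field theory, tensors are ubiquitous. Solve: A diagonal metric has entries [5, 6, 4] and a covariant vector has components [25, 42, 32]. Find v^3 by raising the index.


To raise an index with a diagonal metric: v^i = v_i / g_{ii}.
For index 3: v_3 = 32, g_{33} = 4
v^3 = 32 / 4 = 8

8


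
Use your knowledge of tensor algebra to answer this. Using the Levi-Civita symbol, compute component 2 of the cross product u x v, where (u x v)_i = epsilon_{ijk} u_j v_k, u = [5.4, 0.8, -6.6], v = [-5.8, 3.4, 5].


(u x v)_2 = sum_{j,k} epsilon_{2jk} u_j v_k. Only permutations of (1,2,3) contribute; the two non-zero terms are:
eps_{213} u_1 v_3 = -1 * 5.4 * 5 = -27
eps_{231} u_3 v_1 = 1 * -6.6 * -5.8 = 38.28
(u x v)_2 = 11.28

11.28


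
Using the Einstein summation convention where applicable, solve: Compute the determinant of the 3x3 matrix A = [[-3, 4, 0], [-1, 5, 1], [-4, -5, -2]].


Expanding along the first row, det(A) = a11*M_11 - a12*M_12 + a13*M_13, where M_1j is the (1,j) minor.
Minor M_11 = 5*-2 - 1*-5 = -5
Minor M_12 = -1*-2 - 1*-4 = 6
Minor M_13 = -1*-5 - 5*-4 = 25
det = -3*(-5) - 4*(6) + 0*(25)
    = 15 - 24 + 0
    = -9

-9


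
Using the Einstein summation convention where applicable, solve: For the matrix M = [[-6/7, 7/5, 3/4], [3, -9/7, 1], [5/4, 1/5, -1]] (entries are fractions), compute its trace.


The trace is the sum of diagonal entries.
Diagonal: M[1,1] = -6/7, M[2,2] = -9/7, M[3,3] = -1
Tr(M) = -6/7 + -9/7 + -1
Computing step by step:
After adding M[1,1]: -6/7
After adding M[2,2]: -15/7
After adding M[3,3]: -22/7
Tr(M) = -22/7

-22/7


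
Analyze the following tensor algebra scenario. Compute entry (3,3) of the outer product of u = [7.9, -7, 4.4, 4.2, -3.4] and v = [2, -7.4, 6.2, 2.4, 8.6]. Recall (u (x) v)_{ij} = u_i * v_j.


The outer product entry T_{ij} = u_i * v_j.
We need i=3, j=3.
u_3 = 4.4, v_3 = 6.2
T_{3,3} = 4.4 * 6.2 = 27.28

27.28


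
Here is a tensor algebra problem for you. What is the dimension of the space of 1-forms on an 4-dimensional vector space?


The dimension of the space of p-forms on an n-dimensional space is C(n, p).
n = 4, p = 1
C(4, 1) = 4! / (1! * 3!) = 4

4


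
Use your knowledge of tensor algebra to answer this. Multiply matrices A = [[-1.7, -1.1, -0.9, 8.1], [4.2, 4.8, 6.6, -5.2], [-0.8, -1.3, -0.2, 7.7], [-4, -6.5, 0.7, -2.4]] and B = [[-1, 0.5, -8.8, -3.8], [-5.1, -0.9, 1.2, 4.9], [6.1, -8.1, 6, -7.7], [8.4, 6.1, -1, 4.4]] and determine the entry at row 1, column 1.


(AB)_{ij} = sum_k A_{ik} B_{kj}.
For i=1, j=1:
A_{11} * B_{11} = -1.7 * -1 = 1.7
A_{12} * B_{21} = -1.1 * -5.1 = 5.61
A_{13} * B_{31} = -0.9 * 6.1 = -5.49
A_{14} * B_{41} = 8.1 * 8.4 = 68.04
Sum = 1.7 + 5.61 + -5.49 + 68.04 = 69.86

69.86


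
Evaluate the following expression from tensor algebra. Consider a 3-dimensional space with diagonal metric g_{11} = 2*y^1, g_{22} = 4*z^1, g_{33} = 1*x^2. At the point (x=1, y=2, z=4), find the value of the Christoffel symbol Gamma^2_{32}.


For a diagonal metric, Gamma^k_{ij} = (1/2) g^{kk} (dg_{ik}/dx_j + dg_{jk}/dx_i - dg_{ij}/dx_k).
The metric is diagonal, so g_{ab} = 0 for a != b.
At the given point: g_{11} = 4, g_{22} = 16, g_{33} = 1
g^{22} = 1/16
dg_{32}/dx_2 = 0 (off-diagonal)
dg_{22}/dx_3 = dg_{22}/dx_3 = 4
dg_{32}/dx_2 = 0 (off-diagonal)
Numerator = 0 + 4 - 0 = 4
Gamma^2_{32} = 4 / (2 * 16) = 1/8

1/8


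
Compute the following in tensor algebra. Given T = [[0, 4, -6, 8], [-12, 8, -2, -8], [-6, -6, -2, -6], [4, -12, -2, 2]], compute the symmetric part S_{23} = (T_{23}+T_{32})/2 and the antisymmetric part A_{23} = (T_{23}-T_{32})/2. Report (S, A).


T_{23} = -2
T_{32} = -6
S_{23} = (-2 + -6)/2 = -8/2 = -4
A_{23} = (-2 - -6)/2 = 4/2 = 2
Check: S + A = -4 + 2 = -2 = T_{23}.

(-4, 2)


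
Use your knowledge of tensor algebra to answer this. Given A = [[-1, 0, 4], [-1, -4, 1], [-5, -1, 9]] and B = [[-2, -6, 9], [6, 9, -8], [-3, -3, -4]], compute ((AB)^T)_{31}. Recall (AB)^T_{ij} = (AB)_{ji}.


(AB)^T_{ij} = (AB)_{ji} = sum_k A_{jk} B_{ki}.
For i=3, j=1 we need (AB)_{13}:
A_{11} * B_{13} = -1 * 9 = -9
A_{12} * B_{23} = 0 * -8 = 0
A_{13} * B_{33} = 4 * -4 = -16
Sum = -9 + 0 + -16 = -25

-25


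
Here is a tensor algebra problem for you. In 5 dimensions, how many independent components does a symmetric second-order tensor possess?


A symmetric rank-2 tensor in d dimensions has d(d+1)/2 independent components.
d = 5
d(d+1)/2 = 5 * 6 / 2 = 30 / 2 = 15

15


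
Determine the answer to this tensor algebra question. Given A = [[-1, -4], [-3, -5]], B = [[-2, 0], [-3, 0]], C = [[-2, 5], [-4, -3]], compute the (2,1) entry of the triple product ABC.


(ABC)_{21} = sum_m (AB)_{2m} C_{m1}. First compute row 2 of AB.
(AB)_{21} = -3*-2 + -5*-3 = 21
(AB)_{22} = -3*0 + -5*0 = 0
Now contract with column 1 of C:
(AB)_{21} * C_{11} = 21 * -2 = -42
(AB)_{22} * C_{21} = 0 * -4 = 0
(ABC)_{21} = -42 + 0 = -42

-42


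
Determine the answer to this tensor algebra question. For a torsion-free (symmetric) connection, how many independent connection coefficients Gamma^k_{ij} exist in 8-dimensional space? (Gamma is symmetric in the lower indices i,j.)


Christoffel symbols Gamma^k_{ij} are symmetric in i,j, so there are d * d(d+1)/2 independent symbols.
d = 8
d(d+1)/2 = 8 * 9 / 2 = 36
Total = 8 * 36 = 288

288


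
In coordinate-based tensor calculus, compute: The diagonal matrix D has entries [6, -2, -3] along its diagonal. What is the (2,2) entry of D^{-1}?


For a diagonal matrix, the inverse has entries (D^{-1})_{ii} = 1/d_{ii}.
The diagonal entries are: d_{11} = 6, d_{22} = -2, d_{33} = -3
We need (D^{-1})_{22} = 1/d_{22} = 1/-2 = -1/2

-1/2


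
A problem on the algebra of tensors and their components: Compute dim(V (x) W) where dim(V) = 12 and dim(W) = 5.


The dimension of a tensor product is the product of dimensions.
dim(V) = 12, dim(W) = 5
dim(V (x) W) = 12 * 5 = 60

60


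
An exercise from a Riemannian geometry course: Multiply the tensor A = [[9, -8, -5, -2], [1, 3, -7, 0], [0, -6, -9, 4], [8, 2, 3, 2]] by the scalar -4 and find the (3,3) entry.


Scalar multiplication: (cA)_{ij} = c * A_{ij}.
c = -4
A_{33} = -9
(cA)_{33} = -4 * -9 = 36

36


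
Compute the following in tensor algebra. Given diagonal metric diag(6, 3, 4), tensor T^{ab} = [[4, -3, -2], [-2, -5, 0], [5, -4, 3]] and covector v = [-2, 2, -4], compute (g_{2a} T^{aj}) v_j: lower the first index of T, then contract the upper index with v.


Step 1: lower the first index. For a diagonal metric, g_{ia} T^{aj} = g_{ii} T^{ij} (no sum on i).
g_{22} = 3
S_2{}^1 = 3 * T^{21} = 3 * -2 = -6
S_2{}^2 = 3 * T^{22} = 3 * -5 = -15
S_2{}^3 = 3 * T^{23} = 3 * 0 = 0
Step 2: contract S_2{}^j with v_j.
S_2{}^1 * v_1 = -6 * -2 = 12
S_2{}^2 * v_2 = -15 * 2 = -30
S_2{}^3 * v_3 = 0 * -4 = 0
Result = 12 + -30 + 0 = -18

-18


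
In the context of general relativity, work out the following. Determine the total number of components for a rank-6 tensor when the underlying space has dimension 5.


The number of components of a rank-r tensor in d dimensions is d^r.
Here d = 5 and r = 6.
5^6 = 15625

15625


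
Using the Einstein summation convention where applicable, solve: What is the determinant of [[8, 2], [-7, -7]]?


For a 2x2 matrix [[a, b], [c, d]], det = a*d - b*c.
a = 8, b = 2, c = -7, d = -7
a*d = 8 * -7 = -56
b*c = 2 * -7 = -14
det = -56 - -14 = -42

-42


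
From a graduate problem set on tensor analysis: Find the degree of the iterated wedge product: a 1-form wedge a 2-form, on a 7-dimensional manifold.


The degree of a wedge product is the sum of the degrees of the individual forms.
Degrees: 1, 2
Total degree = 1 + 2 = 3

3


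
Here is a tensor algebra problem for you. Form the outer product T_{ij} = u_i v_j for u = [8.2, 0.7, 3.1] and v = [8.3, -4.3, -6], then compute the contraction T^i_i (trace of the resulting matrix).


The outer product gives T_{ij} = u_i v_j.
The trace (contraction) is Tr(T) = sum_i T_{ii} = sum_i u_i v_i.
Diagonal entries:
T_{11} = u_1 * v_1 = 8.2 * 8.3 = 68.06
T_{22} = u_2 * v_2 = 0.7 * -4.3 = -3.01
T_{33} = u_3 * v_3 = 3.1 * -6 = -18.6
Tr(T) = 68.06 + -3.01 + -18.6 = 46.45

46.45


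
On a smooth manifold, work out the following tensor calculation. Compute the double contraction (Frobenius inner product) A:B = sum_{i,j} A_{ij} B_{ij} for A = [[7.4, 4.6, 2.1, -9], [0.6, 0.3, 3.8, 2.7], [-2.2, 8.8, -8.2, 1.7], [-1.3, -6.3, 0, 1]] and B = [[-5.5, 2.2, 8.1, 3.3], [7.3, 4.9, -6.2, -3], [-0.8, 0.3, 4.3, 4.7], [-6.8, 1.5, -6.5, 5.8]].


A:B = sum over all i,j of A_{ij} * B_{ij}.
Row 1: 7.4*-5.5=-40.7, 4.6*2.2=10.12, 2.1*8.1=17.01, -9*3.3=-29.7 => row sum = -43.27
Row 2: 0.6*7.3=4.38, 0.3*4.9=1.47, 3.8*-6.2=-23.56, 2.7*-3=-8.1 => row sum = -25.81
Row 3: -2.2*-0.8=1.76, 8.8*0.3=2.64, -8.2*4.3=-35.26, 1.7*4.7=7.99 => row sum = -22.87
Row 4: -1.3*-6.8=8.84, -6.3*1.5=-9.45, 0*-6.5=0, 1*5.8=5.8 => row sum = 5.19
Total = -43.27 + -25.81 + -22.87 + 5.19 = -86.76

-86.76


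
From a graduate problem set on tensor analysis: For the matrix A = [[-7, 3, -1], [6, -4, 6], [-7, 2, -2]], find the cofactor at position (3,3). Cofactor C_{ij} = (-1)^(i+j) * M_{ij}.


To find cofactor C_{33}, delete row 3 and column 3.
The resulting 2x2 submatrix is: [[-7, 3], [6, -4]]
Minor M_{33} = -7*-4 - 3*6
  = 28 - 18 = 10
Sign = (-1)^(3+3) = (-1)^6 = 1
Cofactor C_{33} = 1 * 10 = 10

10


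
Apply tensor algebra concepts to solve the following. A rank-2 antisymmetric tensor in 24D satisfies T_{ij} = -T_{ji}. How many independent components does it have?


An antisymmetric rank-2 tensor satisfies A_{ij} = -A_{ji}, so diagonal entries are zero.
The independent components are the upper-triangular entries: C(n, 2) = n(n-1)/2.
n = 24
C(24, 2) = 24 * 23 / 2 = 552 / 2 = 276

276


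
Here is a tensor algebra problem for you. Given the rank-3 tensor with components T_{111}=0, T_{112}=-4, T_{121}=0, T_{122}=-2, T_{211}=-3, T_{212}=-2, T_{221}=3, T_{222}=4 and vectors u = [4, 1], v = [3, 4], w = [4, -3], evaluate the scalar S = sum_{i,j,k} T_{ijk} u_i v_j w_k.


S = sum over i,j,k of T_{ijk} u_i v_j w_k. Expanding all 8 terms:
T_{111}*u_1*v_1*w_1 = 0*4*3*4 = 0  (running total: 0)
T_{112}*u_1*v_1*w_2 = -4*4*3*-3 = 144  (running total: 144)
T_{121}*u_1*v_2*w_1 = 0*4*4*4 = 0  (running total: 144)
T_{122}*u_1*v_2*w_2 = -2*4*4*-3 = 96  (running total: 240)
T_{211}*u_2*v_1*w_1 = -3*1*3*4 = -36  (running total: 204)
T_{212}*u_2*v_1*w_2 = -2*1*3*-3 = 18  (running total: 222)
T_{221}*u_2*v_2*w_1 = 3*1*4*4 = 48  (running total: 270)
T_{222}*u_2*v_2*w_2 = 4*1*4*-3 = -48  (running total: 222)
S = 222

222


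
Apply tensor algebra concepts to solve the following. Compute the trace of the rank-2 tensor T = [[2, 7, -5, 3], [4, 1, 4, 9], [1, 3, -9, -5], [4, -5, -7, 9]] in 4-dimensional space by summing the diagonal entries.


The contraction (trace) of a rank-2 tensor is the sum of its diagonal elements.
Diagonal entries: A[1,1] = 2, A[2,2] = 1, A[3,3] = -9, A[4,4] = 9
Tr(A) = 2 + 1 + -9 + 9 = 3

3


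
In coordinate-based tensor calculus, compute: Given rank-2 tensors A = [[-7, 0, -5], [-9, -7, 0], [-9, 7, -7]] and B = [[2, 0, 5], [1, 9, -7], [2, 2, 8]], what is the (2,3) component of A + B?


Tensor addition is component-wise: (A + B)_{ij} = A_{ij} + B_{ij}.
A_{23} = 0
B_{23} = -7
(A + B)_{23} = 0 + -7 = -7

-7


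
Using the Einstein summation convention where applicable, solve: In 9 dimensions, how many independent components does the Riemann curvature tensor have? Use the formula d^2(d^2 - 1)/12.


The Riemann tensor in d dimensions has d^2(d^2 - 1)/12 independent components.
d = 9, so d^2 = 81
d^2 - 1 = 80
d^2(d^2 - 1) = 81 * 80 = 6480
Divide by 12: 6480 / 12 = 540

540


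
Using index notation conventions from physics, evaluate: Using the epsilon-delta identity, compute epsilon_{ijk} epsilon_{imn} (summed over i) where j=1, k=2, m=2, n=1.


Using the identity: epsilon_{ijk} epsilon_{imn} = delta_{jm} delta_{kn} - delta_{jn} delta_{km}.
delta_{12} = 0
delta_{21} = 0
delta_{11} = 1
delta_{22} = 1
Result = 0 * 0 - 1 * 1 = 0 - 1 = -1

-1


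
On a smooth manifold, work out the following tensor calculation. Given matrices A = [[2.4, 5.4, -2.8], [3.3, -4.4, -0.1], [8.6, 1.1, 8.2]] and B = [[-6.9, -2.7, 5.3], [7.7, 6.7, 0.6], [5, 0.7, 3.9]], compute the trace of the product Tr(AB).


Tr(AB) = sum_i (AB)_{ii} where (AB)_{ii} = sum_k A_{ik} B_{ki}.
(AB)_{11} = 2.4*-6.9 + 5.4*7.7 + -2.8*5 = 11.02
(AB)_{22} = 3.3*-2.7 + -4.4*6.7 + -0.1*0.7 = -38.46
(AB)_{33} = 8.6*5.3 + 1.1*0.6 + 8.2*3.9 = 78.22
Tr(AB) = 11.02 + -38.46 + 78.22 = 50.78

50.78


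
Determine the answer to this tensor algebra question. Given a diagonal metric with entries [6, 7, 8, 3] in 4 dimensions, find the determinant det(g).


For a diagonal metric, the determinant is the product of diagonal entries.
Diagonal entries: 6, 7, 8, 3
det(g) = 6 * 7 * 8 * 3 = 1008

1008


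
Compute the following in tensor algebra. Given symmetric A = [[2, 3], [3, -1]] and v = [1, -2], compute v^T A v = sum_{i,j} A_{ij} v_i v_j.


First compute Av:
(Av)_1 = 2*1 + 3*-2 = -4
(Av)_2 = 3*1 + -1*-2 = 5
Av = [-4, 5]
Then v^T (Av) = 1*-4 + -2*5
= -4 + -10 = -14

-14


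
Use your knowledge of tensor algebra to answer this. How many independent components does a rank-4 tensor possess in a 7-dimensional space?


The number of components of a rank-r tensor in d dimensions is d^r.
Here d = 7 and r = 4.
7^4 = 2401

2401


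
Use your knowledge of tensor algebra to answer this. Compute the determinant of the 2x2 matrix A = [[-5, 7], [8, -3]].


For a 2x2 matrix [[a, b], [c, d]], det = a*d - b*c.
a = -5, b = 7, c = 8, d = -3
a*d = -5 * -3 = 15
b*c = 7 * 8 = 56
det = 15 - 56 = -41

-41


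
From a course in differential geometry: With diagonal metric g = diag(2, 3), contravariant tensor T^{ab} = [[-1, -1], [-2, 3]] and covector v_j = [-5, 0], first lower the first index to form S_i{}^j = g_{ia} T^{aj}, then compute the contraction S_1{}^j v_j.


Step 1: lower the first index. For a diagonal metric, g_{ia} T^{aj} = g_{ii} T^{ij} (no sum on i).
g_{11} = 2
S_1{}^1 = 2 * T^{11} = 2 * -1 = -2
S_1{}^2 = 2 * T^{12} = 2 * -1 = -2
Step 2: contract S_1{}^j with v_j.
S_1{}^1 * v_1 = -2 * -5 = 10
S_1{}^2 * v_2 = -2 * 0 = 0
Result = 10 + 0 = 10

10


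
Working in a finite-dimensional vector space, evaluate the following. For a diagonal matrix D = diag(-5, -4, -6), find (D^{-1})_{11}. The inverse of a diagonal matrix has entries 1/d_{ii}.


For a diagonal matrix, the inverse has entries (D^{-1})_{ii} = 1/d_{ii}.
The diagonal entries are: d_{11} = -5, d_{22} = -4, d_{33} = -6
We need (D^{-1})_{11} = 1/d_{11} = 1/-5 = -1/5

-1/5


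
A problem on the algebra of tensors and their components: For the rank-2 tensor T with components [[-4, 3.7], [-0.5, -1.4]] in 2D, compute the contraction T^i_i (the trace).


The contraction (trace) of a rank-2 tensor is the sum of its diagonal elements.
Diagonal entries: A[1,1] = -4, A[2,2] = -1.4
Tr(A) = -4 + -1.4 = -5.4

-5.4


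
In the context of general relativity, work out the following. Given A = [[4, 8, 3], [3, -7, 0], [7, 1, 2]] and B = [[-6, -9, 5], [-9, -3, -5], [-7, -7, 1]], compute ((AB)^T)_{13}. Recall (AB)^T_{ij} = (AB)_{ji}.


(AB)^T_{ij} = (AB)_{ji} = sum_k A_{jk} B_{ki}.
For i=1, j=3 we need (AB)_{31}:
A_{31} * B_{11} = 7 * -6 = -42
A_{32} * B_{21} = 1 * -9 = -9
A_{33} * B_{31} = 2 * -7 = -14
Sum = -42 + -9 + -14 = -65

-65


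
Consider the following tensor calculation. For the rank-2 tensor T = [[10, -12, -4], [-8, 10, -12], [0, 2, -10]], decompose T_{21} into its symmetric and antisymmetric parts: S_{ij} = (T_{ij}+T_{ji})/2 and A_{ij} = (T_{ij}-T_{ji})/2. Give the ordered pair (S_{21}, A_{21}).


T_{21} = -8
T_{12} = -12
S_{21} = (-8 + -12)/2 = -20/2 = -10
A_{21} = (-8 - -12)/2 = 4/2 = 2
Check: S + A = -10 + 2 = -8 = T_{21}.

(-10, 2)


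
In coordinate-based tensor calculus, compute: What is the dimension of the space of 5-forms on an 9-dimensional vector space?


The dimension of the space of p-forms on an n-dimensional space is C(n, p).
n = 9, p = 5
C(9, 5) = 9! / (5! * 4!) = 126

126


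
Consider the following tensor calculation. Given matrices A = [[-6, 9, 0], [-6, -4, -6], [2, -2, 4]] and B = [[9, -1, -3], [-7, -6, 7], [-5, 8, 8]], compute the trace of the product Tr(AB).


Tr(AB) = sum_i (AB)_{ii} where (AB)_{ii} = sum_k A_{ik} B_{ki}.
(AB)_{11} = -6*9 + 9*-7 + 0*-5 = -117
(AB)_{22} = -6*-1 + -4*-6 + -6*8 = -18
(AB)_{33} = 2*-3 + -2*7 + 4*8 = 12
Tr(AB) = -117 + -18 + 12 = -123

-123


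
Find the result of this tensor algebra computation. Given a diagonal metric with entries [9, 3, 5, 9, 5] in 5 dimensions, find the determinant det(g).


For a diagonal metric, the determinant is the product of diagonal entries.
Diagonal entries: 9, 3, 5, 9, 5
det(g) = 9 * 3 * 5 * 9 * 5 = 6075

6075


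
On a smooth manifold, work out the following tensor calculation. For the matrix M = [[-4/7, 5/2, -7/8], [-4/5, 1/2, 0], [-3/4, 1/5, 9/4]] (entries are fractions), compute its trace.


The trace is the sum of diagonal entries.
Diagonal: M[1,1] = -4/7, M[2,2] = 1/2, M[3,3] = 9/4
Tr(M) = -4/7 + 1/2 + 9/4
Computing step by step:
After adding M[1,1]: -4/7
After adding M[2,2]: -1/14
After adding M[3,3]: 61/28
Tr(M) = 61/28

61/28


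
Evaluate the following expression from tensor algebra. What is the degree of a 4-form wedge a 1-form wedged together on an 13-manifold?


The degree of a wedge product is the sum of the degrees of the individual forms.
Degrees: 4, 1
Total degree = 4 + 1 = 5

5


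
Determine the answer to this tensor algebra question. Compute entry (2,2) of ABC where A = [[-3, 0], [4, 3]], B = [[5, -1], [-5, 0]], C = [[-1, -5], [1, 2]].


(ABC)_{22} = sum_m (AB)_{2m} C_{m2}. First compute row 2 of AB.
(AB)_{21} = 4*5 + 3*-5 = 5
(AB)_{22} = 4*-1 + 3*0 = -4
Now contract with column 2 of C:
(AB)_{21} * C_{12} = 5 * -5 = -25
(AB)_{22} * C_{22} = -4 * 2 = -8
(ABC)_{22} = -25 + -8 = -33

-33


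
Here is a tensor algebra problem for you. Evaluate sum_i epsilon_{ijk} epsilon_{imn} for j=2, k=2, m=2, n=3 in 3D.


Using the identity: epsilon_{ijk} epsilon_{imn} = delta_{jm} delta_{kn} - delta_{jn} delta_{km}.
delta_{22} = 1
delta_{23} = 0
delta_{23} = 0
delta_{22} = 1
Result = 1 * 0 - 0 * 1 = 0 - 0 = 0

0


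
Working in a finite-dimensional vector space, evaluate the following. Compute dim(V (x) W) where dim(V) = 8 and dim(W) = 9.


The dimension of a tensor product is the product of dimensions.
dim(V) = 8, dim(W) = 9
dim(V (x) W) = 8 * 9 = 72

72


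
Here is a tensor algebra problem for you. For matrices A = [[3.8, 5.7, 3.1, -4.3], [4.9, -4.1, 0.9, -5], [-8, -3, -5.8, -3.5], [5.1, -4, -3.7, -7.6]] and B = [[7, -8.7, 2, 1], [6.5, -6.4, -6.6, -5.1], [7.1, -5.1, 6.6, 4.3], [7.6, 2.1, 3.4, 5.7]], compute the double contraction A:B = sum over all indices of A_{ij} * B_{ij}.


A:B = sum over all i,j of A_{ij} * B_{ij}.
Row 1: 3.8*7=26.6, 5.7*-8.7=-49.59, 3.1*2=6.2, -4.3*1=-4.3 => row sum = -21.09
Row 2: 4.9*6.5=31.85, -4.1*-6.4=26.24, 0.9*-6.6=-5.94, -5*-5.1=25.5 => row sum = 77.65
Row 3: -8*7.1=-56.8, -3*-5.1=15.3, -5.8*6.6=-38.28, -3.5*4.3=-15.05 => row sum = -94.83
Row 4: 5.1*7.6=38.76, -4*2.1=-8.4, -3.7*3.4=-12.58, -7.6*5.7=-43.32 => row sum = -25.54
Total = -21.09 + 77.65 + -94.83 + -25.54 = -63.81

-63.81


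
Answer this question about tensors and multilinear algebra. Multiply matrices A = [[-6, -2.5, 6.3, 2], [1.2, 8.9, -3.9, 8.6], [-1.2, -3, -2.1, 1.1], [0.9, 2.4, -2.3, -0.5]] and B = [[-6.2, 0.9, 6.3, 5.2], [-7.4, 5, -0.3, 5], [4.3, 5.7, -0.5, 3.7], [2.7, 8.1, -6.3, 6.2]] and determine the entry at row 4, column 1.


(AB)_{ij} = sum_k A_{ik} B_{kj}.
For i=4, j=1:
A_{41} * B_{11} = 0.9 * -6.2 = -5.58
A_{42} * B_{21} = 2.4 * -7.4 = -17.76
A_{43} * B_{31} = -2.3 * 4.3 = -9.89
A_{44} * B_{41} = -0.5 * 2.7 = -1.35
Sum = -5.58 + -17.76 + -9.89 + -1.35 = -34.58

-34.58


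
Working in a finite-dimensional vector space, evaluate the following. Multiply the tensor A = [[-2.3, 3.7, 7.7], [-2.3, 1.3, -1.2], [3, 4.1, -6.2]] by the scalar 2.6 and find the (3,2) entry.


Scalar multiplication: (cA)_{ij} = c * A_{ij}.
c = 2.6
A_{32} = 4.1
(cA)_{32} = 2.6 * 4.1 = 10.66

10.66


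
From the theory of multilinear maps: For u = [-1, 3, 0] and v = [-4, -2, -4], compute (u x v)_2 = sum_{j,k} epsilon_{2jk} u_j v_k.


(u x v)_2 = sum_{j,k} epsilon_{2jk} u_j v_k. Only permutations of (1,2,3) contribute; the two non-zero terms are:
eps_{213} u_1 v_3 = -1 * -1 * -4 = -4
eps_{231} u_3 v_1 = 1 * 0 * -4 = 0
(u x v)_2 = -4

-4


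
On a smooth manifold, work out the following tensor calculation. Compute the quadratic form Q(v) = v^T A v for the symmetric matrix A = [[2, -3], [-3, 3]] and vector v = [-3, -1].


First compute Av:
(Av)_1 = 2*-3 + -3*-1 = -3
(Av)_2 = -3*-3 + 3*-1 = 6
Av = [-3, 6]
Then v^T (Av) = -3*-3 + -1*6
= 9 + -6 = 3

3


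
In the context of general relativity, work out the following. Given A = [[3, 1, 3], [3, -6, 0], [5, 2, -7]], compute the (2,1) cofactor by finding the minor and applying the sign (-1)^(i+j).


To find cofactor C_{21}, delete row 2 and column 1.
The resulting 2x2 submatrix is: [[1, 3], [2, -7]]
Minor M_{21} = 1*-7 - 3*2
  = -7 - 6 = -13
Sign = (-1)^(2+1) = (-1)^3 = -1
Cofactor C_{21} = -1 * -13 = 13

13


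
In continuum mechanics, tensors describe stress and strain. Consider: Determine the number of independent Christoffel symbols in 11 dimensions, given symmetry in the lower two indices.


Christoffel symbols Gamma^k_{ij} are symmetric in i,j, so there are d * d(d+1)/2 independent symbols.
d = 11
d(d+1)/2 = 11 * 12 / 2 = 66
Total = 11 * 66 = 726

726


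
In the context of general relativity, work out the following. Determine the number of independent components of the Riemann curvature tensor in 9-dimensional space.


The Riemann tensor in d dimensions has d^2(d^2 - 1)/12 independent components.
d = 9, so d^2 = 81
d^2 - 1 = 80
d^2(d^2 - 1) = 81 * 80 = 6480
Divide by 12: 6480 / 12 = 540

540


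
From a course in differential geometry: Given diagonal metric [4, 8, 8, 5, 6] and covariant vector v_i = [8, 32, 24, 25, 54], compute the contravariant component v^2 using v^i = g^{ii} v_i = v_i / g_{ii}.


To raise an index with a diagonal metric: v^i = v_i / g_{ii}.
For index 2: v_2 = 32, g_{22} = 8
v^2 = 32 / 8 = 4

4


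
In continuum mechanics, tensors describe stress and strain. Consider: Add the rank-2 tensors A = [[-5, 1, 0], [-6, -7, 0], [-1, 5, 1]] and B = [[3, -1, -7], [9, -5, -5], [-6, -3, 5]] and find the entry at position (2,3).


Tensor addition is component-wise: (A + B)_{ij} = A_{ij} + B_{ij}.
A_{23} = 0
B_{23} = -5
(A + B)_{23} = 0 + -5 = -5

-5


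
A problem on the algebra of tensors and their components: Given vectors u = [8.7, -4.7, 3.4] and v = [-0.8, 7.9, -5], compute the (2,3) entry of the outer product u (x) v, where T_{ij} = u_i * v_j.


The outer product entry T_{ij} = u_i * v_j.
We need i=2, j=3.
u_2 = -4.7, v_3 = -5
T_{2,3} = -4.7 * -5 = 23.5

23.5


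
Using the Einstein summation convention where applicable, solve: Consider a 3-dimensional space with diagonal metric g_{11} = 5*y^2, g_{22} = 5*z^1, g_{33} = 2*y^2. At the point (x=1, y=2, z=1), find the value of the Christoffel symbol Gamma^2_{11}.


For a diagonal metric, Gamma^k_{ij} = (1/2) g^{kk} (dg_{ik}/dx_j + dg_{jk}/dx_i - dg_{ij}/dx_k).
The metric is diagonal, so g_{ab} = 0 for a != b.
At the given point: g_{11} = 20, g_{22} = 5, g_{33} = 8
g^{22} = 1/5
dg_{12}/dx_1 = 0 (off-diagonal)
dg_{12}/dx_1 = 0 (off-diagonal)
dg_{11}/dx_2 = dg_{11}/dx_2 = 20
Numerator = 0 + 0 - 20 = -20
Gamma^2_{11} = -20 / (2 * 5) = -2

-2


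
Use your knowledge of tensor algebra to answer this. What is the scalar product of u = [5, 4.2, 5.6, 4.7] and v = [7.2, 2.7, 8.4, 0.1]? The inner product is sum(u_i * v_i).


The inner product u . v = sum of u_i * v_i.
Term-by-term: 5 * 7.2, 4.2 * 2.7, 5.6 * 8.4, 4.7 * 0.1
Products: 36, 11.34, 47.04, 0.47
Sum = 36 + 11.34 + 47.04 + 0.47 = 94.85

94.85


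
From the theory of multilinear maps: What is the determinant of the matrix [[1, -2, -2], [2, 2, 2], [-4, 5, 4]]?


Expanding along the first row, det(A) = a11*M_11 - a12*M_12 + a13*M_13, where M_1j is the (1,j) minor.
Minor M_11 = 2*4 - 2*5 = -2
Minor M_12 = 2*4 - 2*-4 = 16
Minor M_13 = 2*5 - 2*-4 = 18
det = 1*(-2) - -2*(16) + -2*(18)
    = -2 - -32 + -36
    = -6

-6


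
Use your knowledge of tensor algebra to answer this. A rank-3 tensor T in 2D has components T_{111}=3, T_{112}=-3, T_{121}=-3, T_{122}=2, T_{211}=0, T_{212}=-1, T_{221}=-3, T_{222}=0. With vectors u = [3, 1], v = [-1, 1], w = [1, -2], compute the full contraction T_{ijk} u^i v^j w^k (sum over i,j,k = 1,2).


S = sum over i,j,k of T_{ijk} u_i v_j w_k. Expanding all 8 terms:
T_{111}*u_1*v_1*w_1 = 3*3*-1*1 = -9  (running total: -9)
T_{112}*u_1*v_1*w_2 = -3*3*-1*-2 = -18  (running total: -27)
T_{121}*u_1*v_2*w_1 = -3*3*1*1 = -9  (running total: -36)
T_{122}*u_1*v_2*w_2 = 2*3*1*-2 = -12  (running total: -48)
T_{211}*u_2*v_1*w_1 = 0*1*-1*1 = 0  (running total: -48)
T_{212}*u_2*v_1*w_2 = -1*1*-1*-2 = -2  (running total: -50)
T_{221}*u_2*v_2*w_1 = -3*1*1*1 = -3  (running total: -53)
T_{222}*u_2*v_2*w_2 = 0*1*1*-2 = 0  (running total: -53)
S = -53

-53


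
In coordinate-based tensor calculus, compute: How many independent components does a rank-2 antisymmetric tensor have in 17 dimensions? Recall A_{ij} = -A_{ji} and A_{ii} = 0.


An antisymmetric rank-2 tensor satisfies A_{ij} = -A_{ji}, so diagonal entries are zero.
The independent components are the upper-triangular entries: C(n, 2) = n(n-1)/2.
n = 17
C(17, 2) = 17 * 16 / 2 = 272 / 2 = 136

136


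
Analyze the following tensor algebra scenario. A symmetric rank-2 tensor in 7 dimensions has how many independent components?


A symmetric rank-2 tensor in d dimensions has d(d+1)/2 independent components.
d = 7
d(d+1)/2 = 7 * 8 / 2 = 56 / 2 = 28

28


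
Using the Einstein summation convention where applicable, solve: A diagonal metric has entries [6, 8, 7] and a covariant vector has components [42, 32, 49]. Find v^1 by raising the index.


To raise an index with a diagonal metric: v^i = v_i / g_{ii}.
For index 1: v_1 = 42, g_{11} = 6
v^1 = 42 / 6 = 7

7


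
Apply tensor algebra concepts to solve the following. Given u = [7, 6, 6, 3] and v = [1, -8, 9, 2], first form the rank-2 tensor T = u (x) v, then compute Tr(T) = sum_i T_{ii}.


The outer product gives T_{ij} = u_i v_j.
The trace (contraction) is Tr(T) = sum_i T_{ii} = sum_i u_i v_i.
Diagonal entries:
T_{11} = u_1 * v_1 = 7 * 1 = 7
T_{22} = u_2 * v_2 = 6 * -8 = -48
T_{33} = u_3 * v_3 = 6 * 9 = 54
T_{44} = u_4 * v_4 = 3 * 2 = 6
Tr(T) = 7 + -48 + 54 + 6 = 19

19


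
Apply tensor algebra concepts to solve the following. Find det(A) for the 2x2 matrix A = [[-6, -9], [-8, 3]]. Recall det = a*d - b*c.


For a 2x2 matrix [[a, b], [c, d]], det = a*d - b*c.
a = -6, b = -9, c = -8, d = 3
a*d = -6 * 3 = -18
b*c = -9 * -8 = 72
det = -18 - 72 = -90

-90


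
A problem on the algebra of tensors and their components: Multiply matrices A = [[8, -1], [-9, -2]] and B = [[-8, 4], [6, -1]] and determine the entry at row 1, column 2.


(AB)_{ij} = sum_k A_{ik} B_{kj}.
For i=1, j=2:
A_{11} * B_{12} = 8 * 4 = 32
A_{12} * B_{22} = -1 * -1 = 1
Sum = 32 + 1 = 33

33


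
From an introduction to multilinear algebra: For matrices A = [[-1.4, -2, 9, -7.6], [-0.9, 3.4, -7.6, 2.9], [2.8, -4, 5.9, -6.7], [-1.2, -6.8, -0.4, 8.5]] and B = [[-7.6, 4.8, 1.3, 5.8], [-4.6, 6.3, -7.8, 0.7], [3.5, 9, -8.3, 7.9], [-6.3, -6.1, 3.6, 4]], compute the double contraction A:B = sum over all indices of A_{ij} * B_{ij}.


A:B = sum over all i,j of A_{ij} * B_{ij}.
Row 1: -1.4*-7.6=10.64, -2*4.8=-9.6, 9*1.3=11.7, -7.6*5.8=-44.08 => row sum = -31.34
Row 2: -0.9*-4.6=4.14, 3.4*6.3=21.42, -7.6*-7.8=59.28, 2.9*0.7=2.03 => row sum = 86.87
Row 3: 2.8*3.5=9.8, -4*9=-36, 5.9*-8.3=-48.97, -6.7*7.9=-52.93 => row sum = -128.1
Row 4: -1.2*-6.3=7.56, -6.8*-6.1=41.48, -0.4*3.6=-1.44, 8.5*4=34 => row sum = 81.6
Total = -31.34 + 86.87 + -128.1 + 81.6 = 9.03

9.03


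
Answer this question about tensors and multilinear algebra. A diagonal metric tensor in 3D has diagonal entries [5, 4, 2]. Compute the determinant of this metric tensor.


For a diagonal metric, the determinant is the product of diagonal entries.
Diagonal entries: 5, 4, 2
det(g) = 5 * 4 * 2 = 40

40


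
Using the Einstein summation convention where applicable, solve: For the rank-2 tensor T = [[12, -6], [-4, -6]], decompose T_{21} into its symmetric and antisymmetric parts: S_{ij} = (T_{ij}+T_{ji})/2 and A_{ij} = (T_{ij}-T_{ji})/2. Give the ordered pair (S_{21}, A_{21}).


T_{21} = -4
T_{12} = -6
S_{21} = (-4 + -6)/2 = -10/2 = -5
A_{21} = (-4 - -6)/2 = 2/2 = 1
Check: S + A = -5 + 1 = -4 = T_{21}.

(-5, 1)


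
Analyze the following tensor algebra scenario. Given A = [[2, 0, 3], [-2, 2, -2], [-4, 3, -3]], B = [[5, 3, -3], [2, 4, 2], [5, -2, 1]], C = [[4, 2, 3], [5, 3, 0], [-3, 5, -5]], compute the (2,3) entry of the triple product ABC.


(ABC)_{23} = sum_m (AB)_{2m} C_{m3}. First compute row 2 of AB.
(AB)_{21} = -2*5 + 2*2 + -2*5 = -16
(AB)_{22} = -2*3 + 2*4 + -2*-2 = 6
(AB)_{23} = -2*-3 + 2*2 + -2*1 = 8
Now contract with column 3 of C:
(AB)_{21} * C_{13} = -16 * 3 = -48
(AB)_{22} * C_{23} = 6 * 0 = 0
(AB)_{23} * C_{33} = 8 * -5 = -40
(ABC)_{23} = -48 + 0 + -40 = -88

-88


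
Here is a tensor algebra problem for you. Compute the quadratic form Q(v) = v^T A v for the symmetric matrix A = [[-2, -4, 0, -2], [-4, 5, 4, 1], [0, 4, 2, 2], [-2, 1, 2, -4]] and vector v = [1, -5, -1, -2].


First compute Av:
(Av)_1 = -2*1 + -4*-5 + 0*-1 + -2*-2 = 22
(Av)_2 = -4*1 + 5*-5 + 4*-1 + 1*-2 = -35
(Av)_3 = 0*1 + 4*-5 + 2*-1 + 2*-2 = -26
(Av)_4 = -2*1 + 1*-5 + 2*-1 + -4*-2 = -1
Av = [22, -35, -26, -1]
Then v^T (Av) = 1*22 + -5*-35 + -1*-26 + -2*-1
= 22 + 175 + 26 + 2 = 225

225


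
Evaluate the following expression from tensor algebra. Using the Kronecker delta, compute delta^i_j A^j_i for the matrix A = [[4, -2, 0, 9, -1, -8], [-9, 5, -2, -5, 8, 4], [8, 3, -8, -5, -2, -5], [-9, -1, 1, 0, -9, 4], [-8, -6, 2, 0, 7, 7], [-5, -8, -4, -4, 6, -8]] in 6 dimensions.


The contraction (trace) of a rank-2 tensor is the sum of its diagonal elements.
Diagonal entries: A[1,1] = 4, A[2,2] = 5, A[3,3] = -8, A[4,4] = 0, A[5,5] = 7, A[6,6] = -8
Tr(A) = 4 + 5 + -8 + 0 + 7 + -8 = 0

0


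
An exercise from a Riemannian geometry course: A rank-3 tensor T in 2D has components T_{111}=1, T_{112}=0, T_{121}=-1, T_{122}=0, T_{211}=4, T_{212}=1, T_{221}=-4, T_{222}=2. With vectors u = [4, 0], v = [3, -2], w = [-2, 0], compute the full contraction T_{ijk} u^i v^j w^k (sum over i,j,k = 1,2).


S = sum over i,j,k of T_{ijk} u_i v_j w_k. Expanding all 8 terms:
T_{111}*u_1*v_1*w_1 = 1*4*3*-2 = -24  (running total: -24)
T_{112}*u_1*v_1*w_2 = 0*4*3*0 = 0  (running total: -24)
T_{121}*u_1*v_2*w_1 = -1*4*-2*-2 = -16  (running total: -40)
T_{122}*u_1*v_2*w_2 = 0*4*-2*0 = 0  (running total: -40)
T_{211}*u_2*v_1*w_1 = 4*0*3*-2 = 0  (running total: -40)
T_{212}*u_2*v_1*w_2 = 1*0*3*0 = 0  (running total: -40)
T_{221}*u_2*v_2*w_1 = -4*0*-2*-2 = 0  (running total: -40)
T_{222}*u_2*v_2*w_2 = 2*0*-2*0 = 0  (running total: -40)
S = -40

-40


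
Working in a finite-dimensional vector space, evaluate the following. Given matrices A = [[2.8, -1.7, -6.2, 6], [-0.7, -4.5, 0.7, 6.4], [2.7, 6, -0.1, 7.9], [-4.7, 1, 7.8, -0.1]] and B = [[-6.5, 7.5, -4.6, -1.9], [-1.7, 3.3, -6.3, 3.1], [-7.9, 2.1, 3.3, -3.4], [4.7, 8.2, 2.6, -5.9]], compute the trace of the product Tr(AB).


Tr(AB) = sum_i (AB)_{ii} where (AB)_{ii} = sum_k A_{ik} B_{ki}.
(AB)_{11} = 2.8*-6.5 + -1.7*-1.7 + -6.2*-7.9 + 6*4.7 = 61.87
(AB)_{22} = -0.7*7.5 + -4.5*3.3 + 0.7*2.1 + 6.4*8.2 = 33.85
(AB)_{33} = 2.7*-4.6 + 6*-6.3 + -0.1*3.3 + 7.9*2.6 = -30.01
(AB)_{44} = -4.7*-1.9 + 1*3.1 + 7.8*-3.4 + -0.1*-5.9 = -13.9
Tr(AB) = 61.87 + 33.85 + -30.01 + -13.9 = 51.81

51.81


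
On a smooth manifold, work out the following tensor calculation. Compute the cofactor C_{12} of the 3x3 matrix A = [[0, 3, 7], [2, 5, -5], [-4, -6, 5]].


To find cofactor C_{12}, delete row 1 and column 2.
The resulting 2x2 submatrix is: [[2, -5], [-4, 5]]
Minor M_{12} = 2*5 - -5*-4
  = 10 - 20 = -10
Sign = (-1)^(1+2) = (-1)^3 = -1
Cofactor C_{12} = -1 * -10 = 10

10


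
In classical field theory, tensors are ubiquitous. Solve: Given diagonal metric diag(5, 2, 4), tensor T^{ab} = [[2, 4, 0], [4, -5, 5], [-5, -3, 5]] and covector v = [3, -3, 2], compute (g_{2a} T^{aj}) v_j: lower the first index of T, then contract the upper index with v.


Step 1: lower the first index. For a diagonal metric, g_{ia} T^{aj} = g_{ii} T^{ij} (no sum on i).
g_{22} = 2
S_2{}^1 = 2 * T^{21} = 2 * 4 = 8
S_2{}^2 = 2 * T^{22} = 2 * -5 = -10
S_2{}^3 = 2 * T^{23} = 2 * 5 = 10
Step 2: contract S_2{}^j with v_j.
S_2{}^1 * v_1 = 8 * 3 = 24
S_2{}^2 * v_2 = -10 * -3 = 30
S_2{}^3 * v_3 = 10 * 2 = 20
Result = 24 + 30 + 20 = 74

74


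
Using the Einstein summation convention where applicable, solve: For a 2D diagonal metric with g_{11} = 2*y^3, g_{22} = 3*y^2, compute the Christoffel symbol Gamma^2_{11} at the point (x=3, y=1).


For a diagonal metric, Gamma^k_{ij} = (1/2) g^{kk} (dg_{ik}/dx_j + dg_{jk}/dx_i - dg_{ij}/dx_k).
The metric is diagonal, so g_{ab} = 0 for a != b.
At the given point: g_{11} = 2, g_{22} = 3
g^{22} = 1/3
dg_{12}/dx_1 = 0 (off-diagonal)
dg_{12}/dx_1 = 0 (off-diagonal)
dg_{11}/dx_2 = dg_{11}/dx_2 = 6
Numerator = 0 + 0 - 6 = -6
Gamma^2_{11} = -6 / (2 * 3) = -1

-1


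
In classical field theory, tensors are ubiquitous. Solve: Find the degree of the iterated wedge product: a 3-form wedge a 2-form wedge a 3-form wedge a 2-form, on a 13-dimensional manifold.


The degree of a wedge product is the sum of the degrees of the individual forms.
Degrees: 3, 2, 3, 2
Total degree = 3 + 2 + 3 + 2 = 10

10


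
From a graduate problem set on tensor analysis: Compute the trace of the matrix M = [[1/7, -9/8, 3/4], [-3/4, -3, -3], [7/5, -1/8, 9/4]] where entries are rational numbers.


The trace is the sum of diagonal entries.
Diagonal: M[1,1] = 1/7, M[2,2] = -3, M[3,3] = 9/4
Tr(M) = 1/7 + -3 + 9/4
Computing step by step:
After adding M[1,1]: 1/7
After adding M[2,2]: -20/7
After adding M[3,3]: -17/28
Tr(M) = -17/28

-17/28


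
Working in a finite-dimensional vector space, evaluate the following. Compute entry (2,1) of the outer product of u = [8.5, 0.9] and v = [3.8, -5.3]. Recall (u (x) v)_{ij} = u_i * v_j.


The outer product entry T_{ij} = u_i * v_j.
We need i=2, j=1.
u_2 = 0.9, v_1 = 3.8
T_{2,1} = 0.9 * 3.8 = 3.42

3.42


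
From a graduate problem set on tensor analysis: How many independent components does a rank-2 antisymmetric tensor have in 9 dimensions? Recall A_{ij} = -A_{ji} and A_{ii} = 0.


An antisymmetric rank-2 tensor satisfies A_{ij} = -A_{ji}, so diagonal entries are zero.
The independent components are the upper-triangular entries: C(n, 2) = n(n-1)/2.
n = 9
C(9, 2) = 9 * 8 / 2 = 72 / 2 = 36

36


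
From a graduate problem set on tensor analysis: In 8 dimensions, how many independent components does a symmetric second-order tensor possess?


A symmetric rank-2 tensor in d dimensions has d(d+1)/2 independent components.
d = 8
d(d+1)/2 = 8 * 9 / 2 = 72 / 2 = 36

36


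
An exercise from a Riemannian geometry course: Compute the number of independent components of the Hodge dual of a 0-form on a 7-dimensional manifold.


The Hodge dual of a p-form on an n-dimensional manifold is an (n-p)-form.
n = 7, p = 0, so dual degree = 7 - 0 = 7
The number of components is C(n, n-p) = C(7, 7) = 1

1


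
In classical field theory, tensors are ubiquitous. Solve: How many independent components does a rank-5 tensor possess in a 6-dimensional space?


The number of components of a rank-r tensor in d dimensions is d^r.
Here d = 6 and r = 5.
6^5 = 7776

7776


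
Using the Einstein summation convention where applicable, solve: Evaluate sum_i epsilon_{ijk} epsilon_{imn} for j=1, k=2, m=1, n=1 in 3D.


Using the identity: epsilon_{ijk} epsilon_{imn} = delta_{jm} delta_{kn} - delta_{jn} delta_{km}.
delta_{11} = 1
delta_{21} = 0
delta_{11} = 1
delta_{21} = 0
Result = 1 * 0 - 1 * 0 = 0 - 0 = 0

0


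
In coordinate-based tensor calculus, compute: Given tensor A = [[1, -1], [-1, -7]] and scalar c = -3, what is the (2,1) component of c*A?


Scalar multiplication: (cA)_{ij} = c * A_{ij}.
c = -3
A_{21} = -1
(cA)_{21} = -3 * -1 = 3

3


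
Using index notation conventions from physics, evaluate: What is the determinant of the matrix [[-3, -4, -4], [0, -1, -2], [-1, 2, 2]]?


Expanding along the first row, det(A) = a11*M_11 - a12*M_12 + a13*M_13, where M_1j is the (1,j) minor.
Minor M_11 = -1*2 - -2*2 = 2
Minor M_12 = 0*2 - -2*-1 = -2
Minor M_13 = 0*2 - -1*-1 = -1
det = -3*(2) - -4*(-2) + -4*(-1)
    = -6 - 8 + 4
    = -10

-10


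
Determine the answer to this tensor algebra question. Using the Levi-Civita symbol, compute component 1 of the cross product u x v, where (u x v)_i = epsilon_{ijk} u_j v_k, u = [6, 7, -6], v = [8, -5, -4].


(u x v)_1 = sum_{j,k} epsilon_{1jk} u_j v_k. Only permutations of (1,2,3) contribute; the two non-zero terms are:
eps_{123} u_2 v_3 = 1 * 7 * -4 = -28
eps_{132} u_3 v_2 = -1 * -6 * -5 = -30
(u x v)_1 = -58

-58


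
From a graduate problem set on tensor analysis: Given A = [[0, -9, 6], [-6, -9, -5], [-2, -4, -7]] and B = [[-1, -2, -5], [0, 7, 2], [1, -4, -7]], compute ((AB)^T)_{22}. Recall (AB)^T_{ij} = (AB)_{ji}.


(AB)^T_{ij} = (AB)_{ji} = sum_k A_{jk} B_{ki}.
For i=2, j=2 we need (AB)_{22}:
A_{21} * B_{12} = -6 * -2 = 12
A_{22} * B_{22} = -9 * 7 = -63
A_{23} * B_{32} = -5 * -4 = 20
Sum = 12 + -63 + 20 = -31

-31


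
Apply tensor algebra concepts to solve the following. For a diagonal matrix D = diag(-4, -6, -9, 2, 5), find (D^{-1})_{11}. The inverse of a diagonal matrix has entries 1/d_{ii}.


For a diagonal matrix, the inverse has entries (D^{-1})_{ii} = 1/d_{ii}.
The diagonal entries are: d_{11} = -4, d_{22} = -6, d_{33} = -9, d_{44} = 2, d_{55} = 5
We need (D^{-1})_{11} = 1/d_{11} = 1/-4 = -1/4

-1/4


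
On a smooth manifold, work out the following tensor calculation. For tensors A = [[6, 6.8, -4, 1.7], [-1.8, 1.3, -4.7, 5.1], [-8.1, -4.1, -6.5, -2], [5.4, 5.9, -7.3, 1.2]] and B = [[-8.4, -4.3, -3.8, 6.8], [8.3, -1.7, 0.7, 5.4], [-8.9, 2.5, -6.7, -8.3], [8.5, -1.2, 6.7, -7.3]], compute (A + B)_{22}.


Tensor addition is component-wise: (A + B)_{ij} = A_{ij} + B_{ij}.
A_{22} = 1.3
B_{22} = -1.7
(A + B)_{22} = 1.3 + -1.7 = -0.4

-0.4


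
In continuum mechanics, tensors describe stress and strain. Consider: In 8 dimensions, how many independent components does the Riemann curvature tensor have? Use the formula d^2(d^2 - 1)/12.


The Riemann tensor in d dimensions has d^2(d^2 - 1)/12 independent components.
d = 8, so d^2 = 64
d^2 - 1 = 63
d^2(d^2 - 1) = 64 * 63 = 4032
Divide by 12: 4032 / 12 = 336

336


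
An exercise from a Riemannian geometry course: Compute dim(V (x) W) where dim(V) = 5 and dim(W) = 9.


The dimension of a tensor product is the product of dimensions.
dim(V) = 5, dim(W) = 9
dim(V (x) W) = 5 * 9 = 45

45


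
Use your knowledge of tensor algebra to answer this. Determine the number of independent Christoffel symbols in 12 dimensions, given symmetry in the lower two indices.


Christoffel symbols Gamma^k_{ij} are symmetric in i,j, so there are d * d(d+1)/2 independent symbols.
d = 12
d(d+1)/2 = 12 * 13 / 2 = 78
Total = 12 * 78 = 936

936


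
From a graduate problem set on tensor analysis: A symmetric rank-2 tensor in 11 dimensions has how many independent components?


A symmetric rank-2 tensor in d dimensions has d(d+1)/2 independent components.
d = 11
d(d+1)/2 = 11 * 12 / 2 = 132 / 2 = 66

66


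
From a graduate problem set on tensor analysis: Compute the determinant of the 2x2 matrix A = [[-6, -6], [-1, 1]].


For a 2x2 matrix [[a, b], [c, d]], det = a*d - b*c.
a = -6, b = -6, c = -1, d = 1
a*d = -6 * 1 = -6
b*c = -6 * -1 = 6
det = -6 - 6 = -12

-12


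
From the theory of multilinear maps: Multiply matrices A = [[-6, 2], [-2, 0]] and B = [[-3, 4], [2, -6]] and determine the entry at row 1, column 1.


(AB)_{ij} = sum_k A_{ik} B_{kj}.
For i=1, j=1:
A_{11} * B_{11} = -6 * -3 = 18
A_{12} * B_{21} = 2 * 2 = 4
Sum = 18 + 4 = 22

22
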